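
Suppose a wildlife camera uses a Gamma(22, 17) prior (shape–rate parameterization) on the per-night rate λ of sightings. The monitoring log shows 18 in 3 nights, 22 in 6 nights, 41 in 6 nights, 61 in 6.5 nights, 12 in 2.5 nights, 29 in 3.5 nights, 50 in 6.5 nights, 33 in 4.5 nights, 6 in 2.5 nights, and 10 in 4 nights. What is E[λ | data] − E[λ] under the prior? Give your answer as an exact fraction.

Total count: 18 + 22 + 41 + 61 + 12 + 29 + 50 + 33 + 6 + 10 = 282.
Total exposure: 3 + 6 + 6 + 6.5 + 2.5 + 3.5 + 6.5 + 4.5 + 2.5 + 4 = 45 nights.
Gamma(α, β) with Poisson data over total exposure Σt gives posterior Gamma(α+Σx, β+Σt) = Gamma(304, 62).
Posterior mean = 304/62 = 152/31; prior mean = 22/17 = 22/17. Difference = 152/31 − 22/17 = 1902/527.

1902/527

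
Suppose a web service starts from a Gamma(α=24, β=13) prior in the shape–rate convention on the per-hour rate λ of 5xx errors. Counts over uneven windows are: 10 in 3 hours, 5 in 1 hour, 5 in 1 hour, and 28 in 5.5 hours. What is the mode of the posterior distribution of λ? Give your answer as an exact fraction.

142/47

Total count: 10 + 5 + 5 + 28 = 48.
Total exposure: 3 + 1 + 1 + 5.5 = 10.5 hours.
Conjugate update: add total count to the shape and total exposure to the rate, giving Gamma(72, 47/2).
Posterior mode = (α'−1)/β' = 71/(47/2) = 142/47.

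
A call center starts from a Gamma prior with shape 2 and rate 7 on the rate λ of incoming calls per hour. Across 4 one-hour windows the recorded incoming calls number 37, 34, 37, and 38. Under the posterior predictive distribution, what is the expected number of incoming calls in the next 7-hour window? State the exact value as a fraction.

1036/11

Total count: 37 + 34 + 37 + 38 = 146.
Total exposure: 4 hours.
By Gamma–Poisson conjugacy, the posterior is Gamma(α + Σx, β + Σt) = Gamma(2 + 146, 7 + 4) = Gamma(148, 11).
Predictive mean over a 7-hour window = T·E[λ|data] = 7·148/11 = 1036/11.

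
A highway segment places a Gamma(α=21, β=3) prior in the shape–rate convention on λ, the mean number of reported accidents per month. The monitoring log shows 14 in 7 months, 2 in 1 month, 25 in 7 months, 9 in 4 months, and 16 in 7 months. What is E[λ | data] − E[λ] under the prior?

Total count: 14 + 2 + 25 + 9 + 16 = 66.
Total exposure: 7 + 1 + 7 + 4 + 7 = 26 months.
The Gamma prior is conjugate for the Poisson rate, so λ | data ~ Gamma(21+66, 3+26) = Gamma(87, 29).
Posterior mean = 87/29 = 3; prior mean = 21/3 = 7. Difference = 3 − 7 = -4.

-4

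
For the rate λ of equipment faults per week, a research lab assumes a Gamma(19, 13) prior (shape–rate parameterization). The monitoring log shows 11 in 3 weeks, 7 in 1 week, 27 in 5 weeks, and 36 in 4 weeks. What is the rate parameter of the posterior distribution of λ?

Total count: 11 + 7 + 27 + 36 = 81.
Total exposure: 3 + 1 + 5 + 4 = 13 weeks.
Conjugate update: add total count to the shape and total exposure to the rate, giving Gamma(100, 26).

26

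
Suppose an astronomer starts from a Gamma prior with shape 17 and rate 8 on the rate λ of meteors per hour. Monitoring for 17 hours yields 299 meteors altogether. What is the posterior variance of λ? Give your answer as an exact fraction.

316/625

Total count 299 over total exposure 17 hours.
Posterior: α' = 17 + 299 = 316, β' = 8 + 17 = 25.
Posterior variance = α'/β'² = 316/625.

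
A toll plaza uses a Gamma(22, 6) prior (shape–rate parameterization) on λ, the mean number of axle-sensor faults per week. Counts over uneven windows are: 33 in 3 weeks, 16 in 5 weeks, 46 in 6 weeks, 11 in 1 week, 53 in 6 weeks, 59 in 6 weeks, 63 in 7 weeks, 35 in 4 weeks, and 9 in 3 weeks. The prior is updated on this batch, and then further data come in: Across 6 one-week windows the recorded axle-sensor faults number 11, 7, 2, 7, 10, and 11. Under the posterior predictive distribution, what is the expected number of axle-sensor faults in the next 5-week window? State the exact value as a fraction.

Total count: 33 + 16 + 46 + 11 + 53 + 59 + 63 + 35 + 9 = 325.
Total exposure: 3 + 5 + 6 + 1 + 6 + 6 + 7 + 4 + 3 = 41 weeks.
After the first batch: Gamma(22 + 325, 6 + 41) = Gamma(347, 47).
Total count: 11 + 7 + 2 + 7 + 10 + 11 = 48.
Total exposure: 6 weeks.
After the second batch: Gamma(347 + 48, 47 + 6) = Gamma(395, 53).
Predictive mean over a 5-week window = T·E[λ|data] = 5·395/53 = 1975/53.

1975/53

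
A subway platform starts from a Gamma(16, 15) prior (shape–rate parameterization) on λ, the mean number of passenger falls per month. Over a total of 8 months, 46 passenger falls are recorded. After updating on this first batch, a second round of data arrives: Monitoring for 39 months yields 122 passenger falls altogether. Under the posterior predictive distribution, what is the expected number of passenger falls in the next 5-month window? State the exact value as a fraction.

Total count 46 over total exposure 8 months.
After the first batch: Gamma(16 + 46, 15 + 8) = Gamma(62, 23).
Total count 122 over total exposure 39 months.
After the second batch: Gamma(62 + 122, 23 + 39) = Gamma(184, 62).
Predictive mean over a 5-month window = T·E[λ|data] = 5·184/62 = 460/31.

460/31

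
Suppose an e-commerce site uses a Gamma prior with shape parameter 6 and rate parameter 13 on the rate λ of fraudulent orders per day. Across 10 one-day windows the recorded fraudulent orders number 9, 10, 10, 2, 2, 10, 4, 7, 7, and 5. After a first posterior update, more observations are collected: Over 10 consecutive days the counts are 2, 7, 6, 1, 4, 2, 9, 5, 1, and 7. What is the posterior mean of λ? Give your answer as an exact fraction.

Total count: 9 + 10 + 10 + 2 + 2 + 10 + 4 + 7 + 7 + 5 = 66.
Total exposure: 10 days.
After the first batch: Gamma(6 + 66, 13 + 10) = Gamma(72, 23).
Total count: 2 + 7 + 6 + 1 + 4 + 2 + 9 + 5 + 1 + 7 = 44.
Total exposure: 10 days.
After the second batch: Gamma(72 + 44, 23 + 10) = Gamma(116, 33).
Posterior mean = α'/β' = 116/33.

116/33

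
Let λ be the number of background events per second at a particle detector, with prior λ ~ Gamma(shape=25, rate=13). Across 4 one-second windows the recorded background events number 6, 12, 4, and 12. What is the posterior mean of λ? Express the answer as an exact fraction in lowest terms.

Total count: 6 + 12 + 4 + 12 = 34.
Total exposure: 4 seconds.
The Gamma prior is conjugate for the Poisson rate, so λ | data ~ Gamma(25+34, 13+4) = Gamma(59, 17).
Posterior mean = α'/β' = 59/17.

59/17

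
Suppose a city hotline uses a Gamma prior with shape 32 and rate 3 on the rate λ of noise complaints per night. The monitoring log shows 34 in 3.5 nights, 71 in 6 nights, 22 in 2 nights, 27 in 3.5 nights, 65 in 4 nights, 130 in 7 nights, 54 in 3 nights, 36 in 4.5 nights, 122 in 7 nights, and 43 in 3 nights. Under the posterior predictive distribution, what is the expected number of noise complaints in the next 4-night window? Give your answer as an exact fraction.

Total count: 34 + 71 + 22 + 27 + 65 + 130 + 54 + 36 + 122 + 43 = 604.
Total exposure: 3.5 + 6 + 2 + 3.5 + 4 + 7 + 3 + 4.5 + 7 + 3 = 43.5 nights.
The Gamma prior is conjugate for the Poisson rate, so λ | data ~ Gamma(32+604, 3+43.5) = Gamma(636, 93/2).
Predictive mean over a 4-night window = T·E[λ|data] = 4·636/(93/2) = 1696/31.

1696/31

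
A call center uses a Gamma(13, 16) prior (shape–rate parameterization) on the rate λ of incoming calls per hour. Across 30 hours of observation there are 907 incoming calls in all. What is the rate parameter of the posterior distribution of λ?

Total count 907 over total exposure 30 hours.
Gamma(α, β) with Poisson data over total exposure Σt gives posterior Gamma(α+Σx, β+Σt) = Gamma(920, 46).

46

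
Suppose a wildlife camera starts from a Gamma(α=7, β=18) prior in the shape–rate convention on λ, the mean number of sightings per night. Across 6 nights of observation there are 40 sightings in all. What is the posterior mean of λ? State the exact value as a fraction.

47/24

Total count 40 over total exposure 6 nights.
Posterior: α' = 7 + 40 = 47, β' = 18 + 6 = 24.
Posterior mean = α'/β' = 47/24.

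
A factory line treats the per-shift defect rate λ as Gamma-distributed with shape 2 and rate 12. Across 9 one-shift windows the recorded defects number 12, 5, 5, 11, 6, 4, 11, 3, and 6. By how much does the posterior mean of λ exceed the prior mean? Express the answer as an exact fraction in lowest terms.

41/14

Total count: 12 + 5 + 5 + 11 + 6 + 4 + 11 + 3 + 6 = 63.
Total exposure: 9 shifts.
The Gamma prior is conjugate for the Poisson rate, so λ | data ~ Gamma(2+63, 12+9) = Gamma(65, 21).
Posterior mean = 65/21 = 65/21; prior mean = 2/12 = 1/6. Difference = 65/21 − 1/6 = 41/14.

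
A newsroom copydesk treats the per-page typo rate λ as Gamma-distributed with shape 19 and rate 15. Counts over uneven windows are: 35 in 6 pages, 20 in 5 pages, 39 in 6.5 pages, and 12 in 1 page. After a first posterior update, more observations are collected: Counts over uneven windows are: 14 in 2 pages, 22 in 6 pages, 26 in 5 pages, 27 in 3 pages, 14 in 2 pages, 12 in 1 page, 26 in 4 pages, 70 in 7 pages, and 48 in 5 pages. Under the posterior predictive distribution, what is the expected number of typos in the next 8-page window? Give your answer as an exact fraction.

6144/137

Total count: 35 + 20 + 39 + 12 = 106.
Total exposure: 6 + 5 + 6.5 + 1 = 18.5 pages.
After the first batch: Gamma(19 + 106, 15 + 18.5) = Gamma(125, 67/2).
Total count: 14 + 22 + 26 + 27 + 14 + 12 + 26 + 70 + 48 = 259.
Total exposure: 2 + 6 + 5 + 3 + 2 + 1 + 4 + 7 + 5 = 35 pages.
After the second batch: Gamma(125 + 259, 67/2 + 35) = Gamma(384, 137/2).
Predictive mean over an 8-page window = T·E[λ|data] = 8·384/(137/2) = 6144/137.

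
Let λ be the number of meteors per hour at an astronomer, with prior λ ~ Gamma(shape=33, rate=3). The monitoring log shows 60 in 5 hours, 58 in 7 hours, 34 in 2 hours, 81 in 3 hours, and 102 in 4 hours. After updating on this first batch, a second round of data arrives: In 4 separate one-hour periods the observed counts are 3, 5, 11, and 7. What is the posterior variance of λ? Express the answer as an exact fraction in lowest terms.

197/392

Total count: 60 + 58 + 34 + 81 + 102 = 335.
Total exposure: 5 + 7 + 2 + 3 + 4 = 21 hours.
After the first batch: Gamma(33 + 335, 3 + 21) = Gamma(368, 24).
Total count: 3 + 5 + 11 + 7 = 26.
Total exposure: 4 hours.
After the second batch: Gamma(368 + 26, 24 + 4) = Gamma(394, 28).
Posterior variance = α'/β'² = 394/784 = 197/392.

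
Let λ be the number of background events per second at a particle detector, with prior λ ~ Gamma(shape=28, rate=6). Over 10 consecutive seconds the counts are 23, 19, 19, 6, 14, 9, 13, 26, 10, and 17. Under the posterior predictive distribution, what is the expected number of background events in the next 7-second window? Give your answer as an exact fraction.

161/2

Total count: 23 + 19 + 19 + 6 + 14 + 9 + 13 + 26 + 10 + 17 = 156.
Total exposure: 10 seconds.
Gamma(α, β) with Poisson data over total exposure Σt gives posterior Gamma(α+Σx, β+Σt) = Gamma(184, 16).
Predictive mean over a 7-second window = T·E[λ|data] = 7·184/16 = 161/2.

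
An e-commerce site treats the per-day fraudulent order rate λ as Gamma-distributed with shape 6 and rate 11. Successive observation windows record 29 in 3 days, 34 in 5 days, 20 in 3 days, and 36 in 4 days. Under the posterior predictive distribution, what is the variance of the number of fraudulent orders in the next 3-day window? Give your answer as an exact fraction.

10875/676

Total count: 29 + 34 + 20 + 36 = 119.
Total exposure: 3 + 5 + 3 + 4 = 15 days.
The Gamma prior is conjugate for the Poisson rate, so λ | data ~ Gamma(6+119, 11+15) = Gamma(125, 26).
The posterior predictive for a window of length T is Negative Binomial with variance T·α'·(β'+T)/β'² = 3·125·29/676 = 10875/676.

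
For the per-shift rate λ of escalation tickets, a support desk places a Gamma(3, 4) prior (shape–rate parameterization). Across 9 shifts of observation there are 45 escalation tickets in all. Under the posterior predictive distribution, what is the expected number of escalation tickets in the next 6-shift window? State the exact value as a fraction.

288/13

Total count 45 over total exposure 9 shifts.
Posterior: α' = 3 + 45 = 48, β' = 4 + 9 = 13.
Predictive mean over a 6-shift window = T·E[λ|data] = 6·48/13 = 288/13.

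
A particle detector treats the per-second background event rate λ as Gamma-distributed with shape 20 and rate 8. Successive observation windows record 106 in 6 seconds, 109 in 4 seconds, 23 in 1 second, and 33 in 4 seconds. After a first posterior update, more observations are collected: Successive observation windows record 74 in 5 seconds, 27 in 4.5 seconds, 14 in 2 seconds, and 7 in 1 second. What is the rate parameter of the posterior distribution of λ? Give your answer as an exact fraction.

71/2

Total count: 106 + 109 + 23 + 33 = 271.
Total exposure: 6 + 4 + 1 + 4 = 15 seconds.
After the first batch: Gamma(20 + 271, 8 + 15) = Gamma(291, 23).
Total count: 74 + 27 + 14 + 7 = 122.
Total exposure: 5 + 4.5 + 2 + 1 = 12.5 seconds.
After the second batch: Gamma(291 + 122, 23 + 12.5) = Gamma(413, 71/2).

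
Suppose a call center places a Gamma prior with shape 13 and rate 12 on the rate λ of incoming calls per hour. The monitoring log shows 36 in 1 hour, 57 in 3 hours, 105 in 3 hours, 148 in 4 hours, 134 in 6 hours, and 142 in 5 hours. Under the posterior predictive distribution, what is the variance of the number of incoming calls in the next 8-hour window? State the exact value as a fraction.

53340/289

Total count: 36 + 57 + 105 + 148 + 134 + 142 = 622.
Total exposure: 1 + 3 + 3 + 4 + 6 + 5 = 22 hours.
The Gamma prior is conjugate for the Poisson rate, so λ | data ~ Gamma(13+622, 12+22) = Gamma(635, 34).
The posterior predictive for a window of length T is Negative Binomial with variance T·α'·(β'+T)/β'² = 8·635·42/1156 = 53340/289.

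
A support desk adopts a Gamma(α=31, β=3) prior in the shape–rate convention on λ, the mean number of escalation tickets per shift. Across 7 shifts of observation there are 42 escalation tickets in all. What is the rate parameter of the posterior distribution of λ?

10

Total count 42 over total exposure 7 shifts.
Posterior: α' = 31 + 42 = 73, β' = 3 + 7 = 10.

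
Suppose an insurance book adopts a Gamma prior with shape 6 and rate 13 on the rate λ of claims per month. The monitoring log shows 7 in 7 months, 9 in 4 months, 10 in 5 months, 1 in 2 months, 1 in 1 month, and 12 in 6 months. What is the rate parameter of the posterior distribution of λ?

38

Total count: 7 + 9 + 10 + 1 + 1 + 12 = 40.
Total exposure: 7 + 4 + 5 + 2 + 1 + 6 = 25 months.
By Gamma–Poisson conjugacy, the posterior is Gamma(α + Σx, β + Σt) = Gamma(6 + 40, 13 + 25) = Gamma(46, 38).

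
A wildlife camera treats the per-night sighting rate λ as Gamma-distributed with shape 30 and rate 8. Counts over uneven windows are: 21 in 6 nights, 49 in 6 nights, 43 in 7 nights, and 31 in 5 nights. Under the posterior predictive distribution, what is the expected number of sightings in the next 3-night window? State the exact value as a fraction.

Total count: 21 + 49 + 43 + 31 = 144.
Total exposure: 6 + 6 + 7 + 5 = 24 nights.
Posterior: α' = 30 + 144 = 174, β' = 8 + 24 = 32.
Predictive mean over a 3-night window = T·E[λ|data] = 3·174/32 = 261/16.

261/16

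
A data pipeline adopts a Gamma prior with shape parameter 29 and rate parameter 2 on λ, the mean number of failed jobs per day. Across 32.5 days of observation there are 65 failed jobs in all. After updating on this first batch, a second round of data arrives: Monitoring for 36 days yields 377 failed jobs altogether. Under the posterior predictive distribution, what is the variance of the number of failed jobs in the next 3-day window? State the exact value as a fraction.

46158/2209

Total count 65 over total exposure 32.5 days.
After the first batch: Gamma(29 + 65, 2 + 32.5) = Gamma(94, 69/2).
Total count 377 over total exposure 36 days.
After the second batch: Gamma(94 + 377, 69/2 + 36) = Gamma(471, 141/2).
The posterior predictive for a window of length T is Negative Binomial with variance T·α'·(β'+T)/β'² = 3·471·(147/2)/(19881/4) = 46158/2209.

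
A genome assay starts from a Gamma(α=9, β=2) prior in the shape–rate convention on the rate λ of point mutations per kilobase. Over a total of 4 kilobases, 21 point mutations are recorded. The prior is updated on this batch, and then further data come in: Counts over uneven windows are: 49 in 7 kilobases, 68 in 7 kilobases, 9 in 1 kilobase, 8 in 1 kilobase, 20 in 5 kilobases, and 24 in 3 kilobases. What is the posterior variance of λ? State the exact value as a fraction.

Total count 21 over total exposure 4 kilobases.
After the first batch: Gamma(9 + 21, 2 + 4) = Gamma(30, 6).
Total count: 49 + 68 + 9 + 8 + 20 + 24 = 178.
Total exposure: 7 + 7 + 1 + 1 + 5 + 3 = 24 kilobases.
After the second batch: Gamma(30 + 178, 6 + 24) = Gamma(208, 30).
Posterior variance = α'/β'² = 208/900 = 52/225.

52/225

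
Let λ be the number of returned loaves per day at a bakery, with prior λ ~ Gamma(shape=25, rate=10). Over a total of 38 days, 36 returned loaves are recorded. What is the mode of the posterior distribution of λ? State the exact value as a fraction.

Total count 36 over total exposure 38 days.
Posterior: α' = 25 + 36 = 61, β' = 10 + 38 = 48.
Posterior mode = (α'−1)/β' = 60/48 = 5/4.

5/4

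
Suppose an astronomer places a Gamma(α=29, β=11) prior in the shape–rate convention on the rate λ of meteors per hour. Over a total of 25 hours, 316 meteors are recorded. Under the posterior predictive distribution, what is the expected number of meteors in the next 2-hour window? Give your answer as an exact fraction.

Total count 316 over total exposure 25 hours.
Gamma(α, β) with Poisson data over total exposure Σt gives posterior Gamma(α+Σx, β+Σt) = Gamma(345, 36).
Predictive mean over a 2-hour window = T·E[λ|data] = 2·345/36 = 115/6.

115/6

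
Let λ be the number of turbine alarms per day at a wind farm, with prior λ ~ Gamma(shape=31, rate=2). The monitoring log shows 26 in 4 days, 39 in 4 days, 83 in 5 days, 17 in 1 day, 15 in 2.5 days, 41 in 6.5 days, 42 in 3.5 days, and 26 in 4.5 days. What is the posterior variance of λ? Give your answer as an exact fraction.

320/1089

Total count: 26 + 39 + 83 + 17 + 15 + 41 + 42 + 26 = 289.
Total exposure: 4 + 4 + 5 + 1 + 2.5 + 6.5 + 3.5 + 4.5 = 31 days.
Conjugate update: add total count to the shape and total exposure to the rate, giving Gamma(320, 33).
Posterior variance = α'/β'² = 320/1089.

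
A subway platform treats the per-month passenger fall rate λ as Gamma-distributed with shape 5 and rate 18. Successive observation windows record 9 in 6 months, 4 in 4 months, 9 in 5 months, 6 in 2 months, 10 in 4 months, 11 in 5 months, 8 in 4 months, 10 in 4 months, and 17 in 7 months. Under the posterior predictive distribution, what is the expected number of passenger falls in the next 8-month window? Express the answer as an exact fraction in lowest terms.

712/59

Total count: 9 + 4 + 9 + 6 + 10 + 11 + 8 + 10 + 17 = 84.
Total exposure: 6 + 4 + 5 + 2 + 4 + 5 + 4 + 4 + 7 = 41 months.
By Gamma–Poisson conjugacy, the posterior is Gamma(α + Σx, β + Σt) = Gamma(5 + 84, 18 + 41) = Gamma(89, 59).
Predictive mean over an 8-month window = T·E[λ|data] = 8·89/59 = 712/59.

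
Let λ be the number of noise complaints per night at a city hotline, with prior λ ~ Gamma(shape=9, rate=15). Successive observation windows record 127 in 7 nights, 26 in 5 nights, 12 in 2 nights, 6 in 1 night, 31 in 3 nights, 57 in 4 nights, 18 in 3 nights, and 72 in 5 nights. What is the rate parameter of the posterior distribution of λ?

Total count: 127 + 26 + 12 + 6 + 31 + 57 + 18 + 72 = 349.
Total exposure: 7 + 5 + 2 + 1 + 3 + 4 + 3 + 5 = 30 nights.
Posterior: α' = 9 + 349 = 358, β' = 15 + 30 = 45.

45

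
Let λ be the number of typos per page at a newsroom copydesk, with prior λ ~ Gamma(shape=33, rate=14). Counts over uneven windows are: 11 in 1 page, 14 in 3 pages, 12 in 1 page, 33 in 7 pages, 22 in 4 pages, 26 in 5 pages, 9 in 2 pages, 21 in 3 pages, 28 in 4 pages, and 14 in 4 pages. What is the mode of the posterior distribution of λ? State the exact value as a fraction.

37/8

Total count: 11 + 14 + 12 + 33 + 22 + 26 + 9 + 21 + 28 + 14 = 190.
Total exposure: 1 + 3 + 1 + 7 + 4 + 5 + 2 + 3 + 4 + 4 = 34 pages.
Conjugate update: add total count to the shape and total exposure to the rate, giving Gamma(223, 48).
Posterior mode = (α'−1)/β' = 222/48 = 37/8.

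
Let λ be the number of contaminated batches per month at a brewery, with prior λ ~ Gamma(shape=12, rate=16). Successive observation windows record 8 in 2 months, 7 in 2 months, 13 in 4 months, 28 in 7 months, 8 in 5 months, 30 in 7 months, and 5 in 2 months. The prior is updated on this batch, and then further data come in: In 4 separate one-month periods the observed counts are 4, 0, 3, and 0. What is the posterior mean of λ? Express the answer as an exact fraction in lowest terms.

Total count: 8 + 7 + 13 + 28 + 8 + 30 + 5 = 99.
Total exposure: 2 + 2 + 4 + 7 + 5 + 7 + 2 = 29 months.
After the first batch: Gamma(12 + 99, 16 + 29) = Gamma(111, 45).
Total count: 4 + 0 + 3 + 0 = 7.
Total exposure: 4 months.
After the second batch: Gamma(111 + 7, 45 + 4) = Gamma(118, 49).
Posterior mean = α'/β' = 118/49.

118/49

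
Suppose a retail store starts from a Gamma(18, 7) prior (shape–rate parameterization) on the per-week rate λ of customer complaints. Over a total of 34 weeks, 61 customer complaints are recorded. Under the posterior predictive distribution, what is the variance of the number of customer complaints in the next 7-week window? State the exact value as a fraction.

26544/1681

Total count 61 over total exposure 34 weeks.
The Gamma prior is conjugate for the Poisson rate, so λ | data ~ Gamma(18+61, 7+34) = Gamma(79, 41).
The posterior predictive for a window of length T is Negative Binomial with variance T·α'·(β'+T)/β'² = 7·79·48/1681 = 26544/1681.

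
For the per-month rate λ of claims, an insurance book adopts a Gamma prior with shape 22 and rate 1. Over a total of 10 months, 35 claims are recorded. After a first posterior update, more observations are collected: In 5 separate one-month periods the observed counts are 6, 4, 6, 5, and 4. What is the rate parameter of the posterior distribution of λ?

16

Total count 35 over total exposure 10 months.
After the first batch: Gamma(22 + 35, 1 + 10) = Gamma(57, 11).
Total count: 6 + 4 + 6 + 5 + 4 = 25.
Total exposure: 5 months.
After the second batch: Gamma(57 + 25, 11 + 5) = Gamma(82, 16).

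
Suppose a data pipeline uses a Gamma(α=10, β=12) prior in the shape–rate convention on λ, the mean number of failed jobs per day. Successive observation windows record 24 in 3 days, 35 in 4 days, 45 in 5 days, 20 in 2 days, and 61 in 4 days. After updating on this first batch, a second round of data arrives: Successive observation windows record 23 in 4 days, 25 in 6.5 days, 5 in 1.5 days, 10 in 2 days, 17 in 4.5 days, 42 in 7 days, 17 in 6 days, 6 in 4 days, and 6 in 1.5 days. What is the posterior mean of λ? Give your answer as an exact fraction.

346/67

Total count: 24 + 35 + 45 + 20 + 61 = 185.
Total exposure: 3 + 4 + 5 + 2 + 4 = 18 days.
After the first batch: Gamma(10 + 185, 12 + 18) = Gamma(195, 30).
Total count: 23 + 25 + 5 + 10 + 17 + 42 + 17 + 6 + 6 = 151.
Total exposure: 4 + 6.5 + 1.5 + 2 + 4.5 + 7 + 6 + 4 + 1.5 = 37 days.
After the second batch: Gamma(195 + 151, 30 + 37) = Gamma(346, 67).
Posterior mean = α'/β' = 346/67.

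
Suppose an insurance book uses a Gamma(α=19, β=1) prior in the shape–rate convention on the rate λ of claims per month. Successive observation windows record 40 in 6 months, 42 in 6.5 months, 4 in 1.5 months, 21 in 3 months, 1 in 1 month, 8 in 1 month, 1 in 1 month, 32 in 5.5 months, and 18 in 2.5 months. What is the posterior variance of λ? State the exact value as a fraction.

186/841

Total count: 40 + 42 + 4 + 21 + 1 + 8 + 1 + 32 + 18 = 167.
Total exposure: 6 + 6.5 + 1.5 + 3 + 1 + 1 + 1 + 5.5 + 2.5 = 28 months.
Posterior: α' = 19 + 167 = 186, β' = 1 + 28 = 29.
Posterior variance = α'/β'² = 186/841.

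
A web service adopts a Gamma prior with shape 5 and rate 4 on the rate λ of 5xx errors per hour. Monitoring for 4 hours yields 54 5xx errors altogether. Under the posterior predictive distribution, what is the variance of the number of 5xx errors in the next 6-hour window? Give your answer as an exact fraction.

Total count 54 over total exposure 4 hours.
Gamma(α, β) with Poisson data over total exposure Σt gives posterior Gamma(α+Σx, β+Σt) = Gamma(59, 8).
The posterior predictive for a window of length T is Negative Binomial with variance T·α'·(β'+T)/β'² = 6·59·14/64 = 1239/16.

1239/16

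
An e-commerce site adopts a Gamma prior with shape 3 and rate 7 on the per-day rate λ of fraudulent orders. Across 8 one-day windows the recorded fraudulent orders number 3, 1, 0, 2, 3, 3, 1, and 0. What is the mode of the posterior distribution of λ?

1

Total count: 3 + 1 + 0 + 2 + 3 + 3 + 1 + 0 = 13.
Total exposure: 8 days.
Posterior: α' = 3 + 13 = 16, β' = 7 + 8 = 15.
Posterior mode = (α'−1)/β' = 15/15 = 1.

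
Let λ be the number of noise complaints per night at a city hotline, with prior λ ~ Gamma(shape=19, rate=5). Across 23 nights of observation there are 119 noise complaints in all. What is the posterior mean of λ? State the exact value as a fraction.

Total count 119 over total exposure 23 nights.
The Gamma prior is conjugate for the Poisson rate, so λ | data ~ Gamma(19+119, 5+23) = Gamma(138, 28).
Posterior mean = α'/β' = 138/28 = 69/14.

69/14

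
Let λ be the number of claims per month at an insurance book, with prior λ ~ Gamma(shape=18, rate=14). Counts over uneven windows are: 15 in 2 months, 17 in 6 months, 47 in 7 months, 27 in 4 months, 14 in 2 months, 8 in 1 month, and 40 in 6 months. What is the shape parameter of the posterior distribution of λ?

Total count: 15 + 17 + 47 + 27 + 14 + 8 + 40 = 168.
Total exposure: 2 + 6 + 7 + 4 + 2 + 1 + 6 = 28 months.
Gamma(α, β) with Poisson data over total exposure Σt gives posterior Gamma(α+Σx, β+Σt) = Gamma(186, 42).

186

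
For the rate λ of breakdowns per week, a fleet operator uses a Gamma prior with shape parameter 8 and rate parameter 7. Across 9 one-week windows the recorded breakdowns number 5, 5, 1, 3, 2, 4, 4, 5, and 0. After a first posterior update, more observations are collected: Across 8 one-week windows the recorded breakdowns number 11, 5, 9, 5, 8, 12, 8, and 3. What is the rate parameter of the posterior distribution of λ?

Total count: 5 + 5 + 1 + 3 + 2 + 4 + 4 + 5 + 0 = 29.
Total exposure: 9 weeks.
After the first batch: Gamma(8 + 29, 7 + 9) = Gamma(37, 16).
Total count: 11 + 5 + 9 + 5 + 8 + 12 + 8 + 3 = 61.
Total exposure: 8 weeks.
After the second batch: Gamma(37 + 61, 16 + 8) = Gamma(98, 24).

24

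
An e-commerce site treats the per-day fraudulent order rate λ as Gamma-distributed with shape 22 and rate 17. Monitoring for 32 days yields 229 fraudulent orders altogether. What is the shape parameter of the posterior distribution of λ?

251

Total count 229 over total exposure 32 days.
The Gamma prior is conjugate for the Poisson rate, so λ | data ~ Gamma(22+229, 17+32) = Gamma(251, 49).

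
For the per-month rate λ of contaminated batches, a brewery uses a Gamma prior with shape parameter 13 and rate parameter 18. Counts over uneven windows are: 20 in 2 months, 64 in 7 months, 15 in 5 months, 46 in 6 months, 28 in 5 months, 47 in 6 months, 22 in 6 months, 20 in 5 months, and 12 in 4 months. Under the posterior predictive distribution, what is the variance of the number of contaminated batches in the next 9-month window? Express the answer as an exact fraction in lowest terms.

188559/4096

Total count: 20 + 64 + 15 + 46 + 28 + 47 + 22 + 20 + 12 = 274.
Total exposure: 2 + 7 + 5 + 6 + 5 + 6 + 6 + 5 + 4 = 46 months.
Gamma(α, β) with Poisson data over total exposure Σt gives posterior Gamma(α+Σx, β+Σt) = Gamma(287, 64).
The posterior predictive for a window of length T is Negative Binomial with variance T·α'·(β'+T)/β'² = 9·287·73/4096 = 188559/4096.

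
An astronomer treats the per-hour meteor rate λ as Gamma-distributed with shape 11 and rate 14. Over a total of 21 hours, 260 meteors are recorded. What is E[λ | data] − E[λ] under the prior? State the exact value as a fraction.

Total count 260 over total exposure 21 hours.
By Gamma–Poisson conjugacy, the posterior is Gamma(α + Σx, β + Σt) = Gamma(11 + 260, 14 + 21) = Gamma(271, 35).
Posterior mean = 271/35 = 271/35; prior mean = 11/14 = 11/14. Difference = 271/35 − 11/14 = 487/70.

487/70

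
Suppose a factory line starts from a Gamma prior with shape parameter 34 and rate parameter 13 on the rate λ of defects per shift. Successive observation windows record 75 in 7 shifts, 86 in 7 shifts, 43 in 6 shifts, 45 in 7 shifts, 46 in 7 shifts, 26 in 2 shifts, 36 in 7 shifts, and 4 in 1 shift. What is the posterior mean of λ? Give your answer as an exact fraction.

395/57

Total count: 75 + 86 + 43 + 45 + 46 + 26 + 36 + 4 = 361.
Total exposure: 7 + 7 + 6 + 7 + 7 + 2 + 7 + 1 = 44 shifts.
Posterior: α' = 34 + 361 = 395, β' = 13 + 44 = 57.
Posterior mean = α'/β' = 395/57.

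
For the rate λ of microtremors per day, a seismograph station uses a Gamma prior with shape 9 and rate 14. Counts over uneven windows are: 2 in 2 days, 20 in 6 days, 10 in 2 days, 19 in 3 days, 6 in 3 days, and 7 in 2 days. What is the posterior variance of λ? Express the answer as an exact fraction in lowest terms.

Total count: 2 + 20 + 10 + 19 + 6 + 7 = 64.
Total exposure: 2 + 6 + 2 + 3 + 3 + 2 = 18 days.
The Gamma prior is conjugate for the Poisson rate, so λ | data ~ Gamma(9+64, 14+18) = Gamma(73, 32).
Posterior variance = α'/β'² = 73/1024.

73/1024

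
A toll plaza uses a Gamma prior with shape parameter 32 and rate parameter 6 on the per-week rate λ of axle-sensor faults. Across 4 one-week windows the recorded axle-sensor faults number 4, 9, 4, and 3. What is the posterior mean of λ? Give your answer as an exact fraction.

26/5

Total count: 4 + 9 + 4 + 3 = 20.
Total exposure: 4 weeks.
Conjugate update: add total count to the shape and total exposure to the rate, giving Gamma(52, 10).
Posterior mean = α'/β' = 52/10 = 26/5.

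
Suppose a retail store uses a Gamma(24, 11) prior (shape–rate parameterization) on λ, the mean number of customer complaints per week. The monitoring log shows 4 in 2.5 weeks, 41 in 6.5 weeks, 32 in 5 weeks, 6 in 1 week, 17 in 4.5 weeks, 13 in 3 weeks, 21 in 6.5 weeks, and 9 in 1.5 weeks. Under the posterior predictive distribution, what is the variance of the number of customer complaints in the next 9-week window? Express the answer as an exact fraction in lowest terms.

303606/6889

Total count: 4 + 41 + 32 + 6 + 17 + 13 + 21 + 9 = 143.
Total exposure: 2.5 + 6.5 + 5 + 1 + 4.5 + 3 + 6.5 + 1.5 = 30.5 weeks.
Gamma(α, β) with Poisson data over total exposure Σt gives posterior Gamma(α+Σx, β+Σt) = Gamma(167, 83/2).
The posterior predictive for a window of length T is Negative Binomial with variance T·α'·(β'+T)/β'² = 9·167·(101/2)/(6889/4) = 303606/6889.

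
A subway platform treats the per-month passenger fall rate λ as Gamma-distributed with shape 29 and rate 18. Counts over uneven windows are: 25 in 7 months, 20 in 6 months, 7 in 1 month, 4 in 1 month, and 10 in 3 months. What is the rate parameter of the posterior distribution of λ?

36

Total count: 25 + 20 + 7 + 4 + 10 = 66.
Total exposure: 7 + 6 + 1 + 1 + 3 = 18 months.
Conjugate update: add total count to the shape and total exposure to the rate, giving Gamma(95, 36).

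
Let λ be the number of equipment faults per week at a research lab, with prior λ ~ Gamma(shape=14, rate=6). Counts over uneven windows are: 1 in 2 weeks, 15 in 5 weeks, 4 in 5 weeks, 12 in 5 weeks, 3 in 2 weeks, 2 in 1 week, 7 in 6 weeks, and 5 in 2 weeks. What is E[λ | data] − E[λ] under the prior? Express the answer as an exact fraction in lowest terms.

-49/102

Total count: 1 + 15 + 4 + 12 + 3 + 2 + 7 + 5 = 49.
Total exposure: 2 + 5 + 5 + 5 + 2 + 1 + 6 + 2 = 28 weeks.
Posterior: α' = 14 + 49 = 63, β' = 6 + 28 = 34.
Posterior mean = 63/34 = 63/34; prior mean = 14/6 = 7/3. Difference = 63/34 − 7/3 = -49/102.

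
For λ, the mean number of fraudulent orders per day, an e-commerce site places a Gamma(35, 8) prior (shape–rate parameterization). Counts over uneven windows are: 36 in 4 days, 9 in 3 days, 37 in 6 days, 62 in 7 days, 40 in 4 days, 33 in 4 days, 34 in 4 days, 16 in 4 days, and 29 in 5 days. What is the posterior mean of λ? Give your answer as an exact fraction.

Total count: 36 + 9 + 37 + 62 + 40 + 33 + 34 + 16 + 29 = 296.
Total exposure: 4 + 3 + 6 + 7 + 4 + 4 + 4 + 4 + 5 = 41 days.
Conjugate update: add total count to the shape and total exposure to the rate, giving Gamma(331, 49).
Posterior mean = α'/β' = 331/49.

331/49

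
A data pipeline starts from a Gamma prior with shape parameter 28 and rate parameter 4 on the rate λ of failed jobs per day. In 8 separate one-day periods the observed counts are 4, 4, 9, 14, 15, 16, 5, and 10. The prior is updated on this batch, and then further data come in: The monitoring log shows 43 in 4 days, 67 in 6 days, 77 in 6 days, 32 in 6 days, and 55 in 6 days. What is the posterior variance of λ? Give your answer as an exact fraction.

Total count: 4 + 4 + 9 + 14 + 15 + 16 + 5 + 10 = 77.
Total exposure: 8 days.
After the first batch: Gamma(28 + 77, 4 + 8) = Gamma(105, 12).
Total count: 43 + 67 + 77 + 32 + 55 = 274.
Total exposure: 4 + 6 + 6 + 6 + 6 = 28 days.
After the second batch: Gamma(105 + 274, 12 + 28) = Gamma(379, 40).
Posterior variance = α'/β'² = 379/1600.

379/1600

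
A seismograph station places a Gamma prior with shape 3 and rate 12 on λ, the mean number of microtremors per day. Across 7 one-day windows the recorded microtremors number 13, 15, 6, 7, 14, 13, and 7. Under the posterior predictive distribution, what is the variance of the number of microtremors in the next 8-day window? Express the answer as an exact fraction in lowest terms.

16848/361

Total count: 13 + 15 + 6 + 7 + 14 + 13 + 7 = 75.
Total exposure: 7 days.
The Gamma prior is conjugate for the Poisson rate, so λ | data ~ Gamma(3+75, 12+7) = Gamma(78, 19).
The posterior predictive for a window of length T is Negative Binomial with variance T·α'·(β'+T)/β'² = 8·78·27/361 = 16848/361.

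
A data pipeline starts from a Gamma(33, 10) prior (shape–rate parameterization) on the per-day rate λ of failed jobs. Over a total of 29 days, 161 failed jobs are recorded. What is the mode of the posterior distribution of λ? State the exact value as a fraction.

193/39

Total count 161 over total exposure 29 days.
By Gamma–Poisson conjugacy, the posterior is Gamma(α + Σx, β + Σt) = Gamma(33 + 161, 10 + 29) = Gamma(194, 39).
Posterior mode = (α'−1)/β' = 193/39.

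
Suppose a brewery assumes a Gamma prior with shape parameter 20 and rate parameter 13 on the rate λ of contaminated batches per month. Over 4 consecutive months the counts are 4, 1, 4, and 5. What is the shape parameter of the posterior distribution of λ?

34

Total count: 4 + 1 + 4 + 5 = 14.
Total exposure: 4 months.
The Gamma prior is conjugate for the Poisson rate, so λ | data ~ Gamma(20+14, 13+4) = Gamma(34, 17).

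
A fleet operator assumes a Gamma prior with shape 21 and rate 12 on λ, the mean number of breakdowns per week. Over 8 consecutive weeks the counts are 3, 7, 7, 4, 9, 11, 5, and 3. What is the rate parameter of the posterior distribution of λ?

Total count: 3 + 7 + 7 + 4 + 9 + 11 + 5 + 3 = 49.
Total exposure: 8 weeks.
Posterior: α' = 21 + 49 = 70, β' = 12 + 8 = 20.

20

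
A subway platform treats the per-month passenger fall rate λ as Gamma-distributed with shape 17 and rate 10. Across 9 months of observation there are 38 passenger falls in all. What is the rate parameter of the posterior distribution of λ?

Total count 38 over total exposure 9 months.
By Gamma–Poisson conjugacy, the posterior is Gamma(α + Σx, β + Σt) = Gamma(17 + 38, 10 + 9) = Gamma(55, 19).

19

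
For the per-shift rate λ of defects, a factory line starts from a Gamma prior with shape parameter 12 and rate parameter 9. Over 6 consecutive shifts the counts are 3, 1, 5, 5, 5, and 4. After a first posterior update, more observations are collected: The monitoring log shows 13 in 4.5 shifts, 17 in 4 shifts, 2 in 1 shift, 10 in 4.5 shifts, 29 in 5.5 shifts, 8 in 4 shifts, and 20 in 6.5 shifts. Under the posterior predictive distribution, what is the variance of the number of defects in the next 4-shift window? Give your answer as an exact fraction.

26264/2025

Total count: 3 + 1 + 5 + 5 + 5 + 4 = 23.
Total exposure: 6 shifts.
After the first batch: Gamma(12 + 23, 9 + 6) = Gamma(35, 15).
Total count: 13 + 17 + 2 + 10 + 29 + 8 + 20 = 99.
Total exposure: 4.5 + 4 + 1 + 4.5 + 5.5 + 4 + 6.5 = 30 shifts.
After the second batch: Gamma(35 + 99, 15 + 30) = Gamma(134, 45).
The posterior predictive for a window of length T is Negative Binomial with variance T·α'·(β'+T)/β'² = 4·134·49/2025 = 26264/2025.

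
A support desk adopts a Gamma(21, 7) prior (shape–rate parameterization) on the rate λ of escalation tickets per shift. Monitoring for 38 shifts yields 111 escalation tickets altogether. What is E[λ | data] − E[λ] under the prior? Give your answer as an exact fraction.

-1/15

Total count 111 over total exposure 38 shifts.
By Gamma–Poisson conjugacy, the posterior is Gamma(α + Σx, β + Σt) = Gamma(21 + 111, 7 + 38) = Gamma(132, 45).
Posterior mean = 132/45 = 44/15; prior mean = 21/7 = 3. Difference = 44/15 − 3 = -1/15.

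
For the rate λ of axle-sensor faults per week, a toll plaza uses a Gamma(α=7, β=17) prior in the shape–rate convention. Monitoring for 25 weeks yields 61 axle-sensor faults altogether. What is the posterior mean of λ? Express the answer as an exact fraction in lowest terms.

Total count 61 over total exposure 25 weeks.
Posterior: α' = 7 + 61 = 68, β' = 17 + 25 = 42.
Posterior mean = α'/β' = 68/42 = 34/21.

34/21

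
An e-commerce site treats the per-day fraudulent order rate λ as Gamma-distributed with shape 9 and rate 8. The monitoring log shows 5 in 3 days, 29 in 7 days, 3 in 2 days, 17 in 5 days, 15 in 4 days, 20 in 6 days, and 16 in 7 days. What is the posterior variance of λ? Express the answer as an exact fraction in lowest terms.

Total count: 5 + 29 + 3 + 17 + 15 + 20 + 16 = 105.
Total exposure: 3 + 7 + 2 + 5 + 4 + 6 + 7 = 34 days.
The Gamma prior is conjugate for the Poisson rate, so λ | data ~ Gamma(9+105, 8+34) = Gamma(114, 42).
Posterior variance = α'/β'² = 114/1764 = 19/294.

19/294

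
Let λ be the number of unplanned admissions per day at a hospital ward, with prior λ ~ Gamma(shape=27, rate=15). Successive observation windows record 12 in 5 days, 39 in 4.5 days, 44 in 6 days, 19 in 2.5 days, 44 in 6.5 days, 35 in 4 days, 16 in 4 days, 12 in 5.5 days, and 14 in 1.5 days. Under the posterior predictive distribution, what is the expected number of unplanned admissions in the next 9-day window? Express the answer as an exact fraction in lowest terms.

Total count: 12 + 39 + 44 + 19 + 44 + 35 + 16 + 12 + 14 = 235.
Total exposure: 5 + 4.5 + 6 + 2.5 + 6.5 + 4 + 4 + 5.5 + 1.5 = 39.5 days.
Gamma(α, β) with Poisson data over total exposure Σt gives posterior Gamma(α+Σx, β+Σt) = Gamma(262, 109/2).
Predictive mean over a 9-day window = T·E[λ|data] = 9·262/(109/2) = 4716/109.

4716/109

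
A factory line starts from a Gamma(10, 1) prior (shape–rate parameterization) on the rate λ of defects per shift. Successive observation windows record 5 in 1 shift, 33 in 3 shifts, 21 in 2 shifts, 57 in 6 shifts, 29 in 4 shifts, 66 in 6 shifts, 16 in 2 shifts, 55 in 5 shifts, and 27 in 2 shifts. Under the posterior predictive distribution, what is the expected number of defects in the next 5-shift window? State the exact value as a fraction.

Total count: 5 + 33 + 21 + 57 + 29 + 66 + 16 + 55 + 27 = 309.
Total exposure: 1 + 3 + 2 + 6 + 4 + 6 + 2 + 5 + 2 = 31 shifts.
Gamma(α, β) with Poisson data over total exposure Σt gives posterior Gamma(α+Σx, β+Σt) = Gamma(319, 32).
Predictive mean over a 5-shift window = T·E[λ|data] = 5·319/32 = 1595/32.

1595/32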